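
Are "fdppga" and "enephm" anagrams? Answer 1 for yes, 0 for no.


Strings: "fdppga", "enephm"
Sorted first:  adfgpp
Sorted second: eehmnp
Differ at position 0: 'a' vs 'e' => not anagrams

0


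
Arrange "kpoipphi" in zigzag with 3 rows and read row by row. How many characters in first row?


Zigzag "kpoipphi" into 3 rows:
Placing characters:
  'k' => row 0
  'p' => row 1
  'o' => row 2
  'i' => row 1
  'p' => row 0
  'p' => row 1
  'h' => row 2
  'i' => row 1
Rows:
  Row 0: "kp"
  Row 1: "pipi"
  Row 2: "oh"
First row length: 2

2


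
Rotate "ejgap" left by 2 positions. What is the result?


Input: "ejgap", rotate left by 2
First 2 characters: "ej"
Remaining characters: "gap"
Concatenate remaining + first: "gap" + "ej" = "gapej"

gapej


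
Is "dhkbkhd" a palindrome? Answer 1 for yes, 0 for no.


Input: dhkbkhd
Reversed: dhkbkhd
  Compare pos 0 ('d') with pos 6 ('d'): match
  Compare pos 1 ('h') with pos 5 ('h'): match
  Compare pos 2 ('k') with pos 4 ('k'): match
Result: palindrome

1


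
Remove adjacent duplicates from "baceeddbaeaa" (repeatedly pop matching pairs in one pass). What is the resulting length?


Input: baceeddbaeaa
Stack-based adjacent duplicate removal:
  Read 'b': push. Stack: b
  Read 'a': push. Stack: ba
  Read 'c': push. Stack: bac
  Read 'e': push. Stack: bace
  Read 'e': matches stack top 'e' => pop. Stack: bac
  Read 'd': push. Stack: bacd
  Read 'd': matches stack top 'd' => pop. Stack: bac
  Read 'b': push. Stack: bacb
  Read 'a': push. Stack: bacba
  Read 'e': push. Stack: bacbae
  Read 'a': push. Stack: bacbaea
  Read 'a': matches stack top 'a' => pop. Stack: bacbae
Final stack: "bacbae" (length 6)

6


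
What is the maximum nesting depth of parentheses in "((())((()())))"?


Input: "((())((()())))"
Tracking depth:
  Position 0 '(': depth becomes 1
  Position 1 '(': depth becomes 2
  Position 2 '(': depth becomes 3
  Position 3 ')': depth becomes 2
  Position 4 ')': depth becomes 1
  Position 5 '(': depth becomes 2
  Position 6 '(': depth becomes 3
  Position 7 '(': depth becomes 4
  Position 8 ')': depth becomes 3
  Position 9 '(': depth becomes 4
  Position 10 ')': depth becomes 3
  Position 11 ')': depth becomes 2
  Position 12 ')': depth becomes 1
  Position 13 ')': depth becomes 0
Maximum depth reached: 4

4


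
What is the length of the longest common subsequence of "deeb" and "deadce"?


LCS of "deeb" and "deadce"
DP table:
           d    e    a    d    c    e
      0    0    0    0    0    0    0
  d   0    1    1    1    1    1    1
  e   0    1    2    2    2    2    2
  e   0    1    2    2    2    2    3
  b   0    1    2    2    2    2    3
LCS length = dp[4][6] = 3

3


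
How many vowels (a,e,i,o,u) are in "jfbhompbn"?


Input: jfbhompbn
Checking each character:
  'j' at position 0: consonant
  'f' at position 1: consonant
  'b' at position 2: consonant
  'h' at position 3: consonant
  'o' at position 4: vowel (running total: 1)
  'm' at position 5: consonant
  'p' at position 6: consonant
  'b' at position 7: consonant
  'n' at position 8: consonant
Total vowels: 1

1


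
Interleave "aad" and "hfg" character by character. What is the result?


Interleaving "aad" and "hfg":
  Position 0: 'a' from first, 'h' from second => "ah"
  Position 1: 'a' from first, 'f' from second => "af"
  Position 2: 'd' from first, 'g' from second => "dg"
Result: ahafdg

ahafdg


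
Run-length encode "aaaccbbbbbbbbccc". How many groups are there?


Input: aaaccbbbbbbbbccc
Scanning for consecutive runs:
  Group 1: 'a' x 3 (positions 0-2)
  Group 2: 'c' x 2 (positions 3-4)
  Group 3: 'b' x 8 (positions 5-12)
  Group 4: 'c' x 3 (positions 13-15)
Total groups: 4

4


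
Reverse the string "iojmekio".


Input: iojmekio
Reading characters right to left:
  Position 7: 'o'
  Position 6: 'i'
  Position 5: 'k'
  Position 4: 'e'
  Position 3: 'm'
  Position 2: 'j'
  Position 1: 'o'
  Position 0: 'i'
Reversed: oikemjoi

oikemjoi


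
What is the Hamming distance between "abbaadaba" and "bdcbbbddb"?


Comparing "abbaadaba" and "bdcbbbddb" position by position:
  Position 0: 'a' vs 'b' => differ
  Position 1: 'b' vs 'd' => differ
  Position 2: 'b' vs 'c' => differ
  Position 3: 'a' vs 'b' => differ
  Position 4: 'a' vs 'b' => differ
  Position 5: 'd' vs 'b' => differ
  Position 6: 'a' vs 'd' => differ
  Position 7: 'b' vs 'd' => differ
  Position 8: 'a' vs 'b' => differ
Total differences (Hamming distance): 9

9


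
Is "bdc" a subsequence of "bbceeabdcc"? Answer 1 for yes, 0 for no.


Check if "bdc" is a subsequence of "bbceeabdcc"
Greedy scan:
  Position 0 ('b'): matches sub[0] = 'b'
  Position 1 ('b'): no match needed
  Position 2 ('c'): no match needed
  Position 3 ('e'): no match needed
  Position 4 ('e'): no match needed
  Position 5 ('a'): no match needed
  Position 6 ('b'): no match needed
  Position 7 ('d'): matches sub[1] = 'd'
  Position 8 ('c'): matches sub[2] = 'c'
  Position 9 ('c'): no match needed
All 3 characters matched => is a subsequence

1


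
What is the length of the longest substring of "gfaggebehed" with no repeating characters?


Input: "gfaggebehed"
Sliding window (track last position of each char):
  Position 0 ('g'): window [0,0] length 1 -- new best
  Position 1 ('f'): window [0,1] length 2 -- new best
  Position 2 ('a'): window [0,2] length 3 -- new best
  Position 3 ('g'): repeat (last at 0), move window start to 1
  Position 3 ('g'): window [1,3] length 3
  Position 4 ('g'): repeat (last at 3), move window start to 4
  Position 4 ('g'): window [4,4] length 1
  Position 5 ('e'): window [4,5] length 2
  Position 6 ('b'): window [4,6] length 3
  Position 7 ('e'): repeat (last at 5), move window start to 6
  Position 7 ('e'): window [6,7] length 2
  Position 8 ('h'): window [6,8] length 3
  Position 9 ('e'): repeat (last at 7), move window start to 8
  Position 9 ('e'): window [8,9] length 2
  Position 10 ('d'): window [8,10] length 3
Longest substring with no repeats: "gfa" with length 3

3


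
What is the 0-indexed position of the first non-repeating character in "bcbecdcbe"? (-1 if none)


Input: bcbecdcbe
Character frequencies:
  'b': 3
  'c': 3
  'd': 1
  'e': 2
Scanning left to right for freq == 1:
  Position 0 ('b'): freq=3, skip
  Position 1 ('c'): freq=3, skip
  Position 2 ('b'): freq=3, skip
  Position 3 ('e'): freq=2, skip
  Position 4 ('c'): freq=3, skip
  Position 5 ('d'): unique! => answer = 5

5


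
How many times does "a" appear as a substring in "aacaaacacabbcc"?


Searching for "a" in "aacaaacacabbcc"
Scanning each position:
  Position 0: "a" => MATCH
  Position 1: "a" => MATCH
  Position 2: "c" => no
  Position 3: "a" => MATCH
  Position 4: "a" => MATCH
  Position 5: "a" => MATCH
  Position 6: "c" => no
  Position 7: "a" => MATCH
  Position 8: "c" => no
  Position 9: "a" => MATCH
  Position 10: "b" => no
  Position 11: "b" => no
  Position 12: "c" => no
  Position 13: "c" => no
Total occurrences: 7

7


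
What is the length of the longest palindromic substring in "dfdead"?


Input: "dfdead"
Checking substrings for palindromes:
  [0:3] "dfd" (len 3) => palindrome
Longest palindromic substring: "dfd" with length 3

3


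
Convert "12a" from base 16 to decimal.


Input: "12a" in base 16
Positional expansion:
  Digit '1' (value 1) x 16^2 = 256
  Digit '2' (value 2) x 16^1 = 32
  Digit 'a' (value 10) x 16^0 = 10
Sum = 298

298


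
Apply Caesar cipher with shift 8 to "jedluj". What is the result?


Caesar cipher: shift "jedluj" by 8
  'j' (pos 9) + 8 = pos 17 = 'r'
  'e' (pos 4) + 8 = pos 12 = 'm'
  'd' (pos 3) + 8 = pos 11 = 'l'
  'l' (pos 11) + 8 = pos 19 = 't'
  'u' (pos 20) + 8 = pos 2 = 'c'
  'j' (pos 9) + 8 = pos 17 = 'r'
Result: rmltcr

rmltcr


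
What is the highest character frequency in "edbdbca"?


Input: edbdbca
Character counts:
  'a': 1
  'b': 2
  'c': 1
  'd': 2
  'e': 1
Maximum frequency: 2

2


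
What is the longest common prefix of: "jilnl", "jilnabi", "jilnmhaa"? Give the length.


Words: jilnl, jilnabi, jilnmhaa
  Position 0: all 'j' => match
  Position 1: all 'i' => match
  Position 2: all 'l' => match
  Position 3: all 'n' => match
  Position 4: ('l', 'a', 'm') => mismatch, stop
LCP = "jiln" (length 4)

4


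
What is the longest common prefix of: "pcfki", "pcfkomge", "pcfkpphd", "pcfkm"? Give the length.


Words: pcfki, pcfkomge, pcfkpphd, pcfkm
  Position 0: all 'p' => match
  Position 1: all 'c' => match
  Position 2: all 'f' => match
  Position 3: all 'k' => match
  Position 4: ('i', 'o', 'p', 'm') => mismatch, stop
LCP = "pcfk" (length 4)

4


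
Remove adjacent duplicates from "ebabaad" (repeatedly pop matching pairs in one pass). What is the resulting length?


Input: ebabaad
Stack-based adjacent duplicate removal:
  Read 'e': push. Stack: e
  Read 'b': push. Stack: eb
  Read 'a': push. Stack: eba
  Read 'b': push. Stack: ebab
  Read 'a': push. Stack: ebaba
  Read 'a': matches stack top 'a' => pop. Stack: ebab
  Read 'd': push. Stack: ebabd
Final stack: "ebabd" (length 5)

5


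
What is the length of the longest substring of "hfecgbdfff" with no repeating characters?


Input: "hfecgbdfff"
Sliding window (track last position of each char):
  Position 0 ('h'): window [0,0] length 1 -- new best
  Position 1 ('f'): window [0,1] length 2 -- new best
  Position 2 ('e'): window [0,2] length 3 -- new best
  Position 3 ('c'): window [0,3] length 4 -- new best
  Position 4 ('g'): window [0,4] length 5 -- new best
  Position 5 ('b'): window [0,5] length 6 -- new best
  Position 6 ('d'): window [0,6] length 7 -- new best
  Position 7 ('f'): repeat (last at 1), move window start to 2
  Position 7 ('f'): window [2,7] length 6
  Position 8 ('f'): repeat (last at 7), move window start to 8
  Position 8 ('f'): window [8,8] length 1
  Position 9 ('f'): repeat (last at 8), move window start to 9
  Position 9 ('f'): window [9,9] length 1
Longest substring with no repeats: "hfecgbd" with length 7

7


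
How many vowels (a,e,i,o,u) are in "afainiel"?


Input: afainiel
Checking each character:
  'a' at position 0: vowel (running total: 1)
  'f' at position 1: consonant
  'a' at position 2: vowel (running total: 2)
  'i' at position 3: vowel (running total: 3)
  'n' at position 4: consonant
  'i' at position 5: vowel (running total: 4)
  'e' at position 6: vowel (running total: 5)
  'l' at position 7: consonant
Total vowels: 5

5


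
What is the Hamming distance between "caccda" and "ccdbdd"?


Comparing "caccda" and "ccdbdd" position by position:
  Position 0: 'c' vs 'c' => same
  Position 1: 'a' vs 'c' => differ
  Position 2: 'c' vs 'd' => differ
  Position 3: 'c' vs 'b' => differ
  Position 4: 'd' vs 'd' => same
  Position 5: 'a' vs 'd' => differ
Total differences (Hamming distance): 4

4


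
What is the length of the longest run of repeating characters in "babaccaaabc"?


Input: "babaccaaabc"
Scanning for longest run:
  Position 1 ('a'): new char, reset run to 1
  Position 2 ('b'): new char, reset run to 1
  Position 3 ('a'): new char, reset run to 1
  Position 4 ('c'): new char, reset run to 1
  Position 5 ('c'): continues run of 'c', length=2
  Position 6 ('a'): new char, reset run to 1
  Position 7 ('a'): continues run of 'a', length=2
  Position 8 ('a'): continues run of 'a', length=3
  Position 9 ('b'): new char, reset run to 1
  Position 10 ('c'): new char, reset run to 1
Longest run: 'a' with length 3

3


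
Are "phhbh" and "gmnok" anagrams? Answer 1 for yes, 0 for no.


Strings: "phhbh", "gmnok"
Sorted first:  bhhhp
Sorted second: gkmno
Differ at position 0: 'b' vs 'g' => not anagrams

0


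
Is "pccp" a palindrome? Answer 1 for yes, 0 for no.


Input: pccp
Reversed: pccp
  Compare pos 0 ('p') with pos 3 ('p'): match
  Compare pos 1 ('c') with pos 2 ('c'): match
Result: palindrome

1


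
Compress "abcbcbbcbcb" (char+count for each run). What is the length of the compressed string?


Input: abcbcbbcbcb
Runs:
  'a' x 1 => "a1"
  'b' x 1 => "b1"
  'c' x 1 => "c1"
  'b' x 1 => "b1"
  'c' x 1 => "c1"
  'b' x 2 => "b2"
  'c' x 1 => "c1"
  'b' x 1 => "b1"
  'c' x 1 => "c1"
  'b' x 1 => "b1"
Compressed: "a1b1c1b1c1b2c1b1c1b1"
Compressed length: 20

20


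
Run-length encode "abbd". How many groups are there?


Input: abbd
Scanning for consecutive runs:
  Group 1: 'a' x 1 (positions 0-0)
  Group 2: 'b' x 2 (positions 1-2)
  Group 3: 'd' x 1 (positions 3-3)
Total groups: 3

3


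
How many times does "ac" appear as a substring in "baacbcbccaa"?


Searching for "ac" in "baacbcbccaa"
Scanning each position:
  Position 0: "ba" => no
  Position 1: "aa" => no
  Position 2: "ac" => MATCH
  Position 3: "cb" => no
  Position 4: "bc" => no
  Position 5: "cb" => no
  Position 6: "bc" => no
  Position 7: "cc" => no
  Position 8: "ca" => no
  Position 9: "aa" => no
Total occurrences: 1

1


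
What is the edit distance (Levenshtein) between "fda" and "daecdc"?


Computing edit distance: "fda" -> "daecdc"
DP table:
           d    a    e    c    d    c
      0    1    2    3    4    5    6
  f   1    1    2    3    4    5    6
  d   2    1    2    3    4    4    5
  a   3    2    1    2    3    4    5
Edit distance = dp[3][6] = 5

5


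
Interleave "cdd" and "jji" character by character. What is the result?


Interleaving "cdd" and "jji":
  Position 0: 'c' from first, 'j' from second => "cj"
  Position 1: 'd' from first, 'j' from second => "dj"
  Position 2: 'd' from first, 'i' from second => "di"
Result: cjdjdi

cjdjdi


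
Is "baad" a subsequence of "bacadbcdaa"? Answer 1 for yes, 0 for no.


Check if "baad" is a subsequence of "bacadbcdaa"
Greedy scan:
  Position 0 ('b'): matches sub[0] = 'b'
  Position 1 ('a'): matches sub[1] = 'a'
  Position 2 ('c'): no match needed
  Position 3 ('a'): matches sub[2] = 'a'
  Position 4 ('d'): matches sub[3] = 'd'
  Position 5 ('b'): no match needed
  Position 6 ('c'): no match needed
  Position 7 ('d'): no match needed
  Position 8 ('a'): no match needed
  Position 9 ('a'): no match needed
All 4 characters matched => is a subsequence

1


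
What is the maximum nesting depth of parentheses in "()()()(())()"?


Input: "()()()(())()"
Tracking depth:
  Position 0 '(': depth becomes 1
  Position 1 ')': depth becomes 0
  Position 2 '(': depth becomes 1
  Position 3 ')': depth becomes 0
  Position 4 '(': depth becomes 1
  Position 5 ')': depth becomes 0
  Position 6 '(': depth becomes 1
  Position 7 '(': depth becomes 2
  Position 8 ')': depth becomes 1
  Position 9 ')': depth becomes 0
  Position 10 '(': depth becomes 1
  Position 11 ')': depth becomes 0
Maximum depth reached: 2

2


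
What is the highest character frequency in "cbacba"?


Input: cbacba
Character counts:
  'a': 2
  'b': 2
  'c': 2
Maximum frequency: 2

2


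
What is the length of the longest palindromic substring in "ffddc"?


Input: "ffddc"
Checking substrings for palindromes:
  [0:2] "ff" (len 2) => palindrome
  [2:4] "dd" (len 2) => palindrome
Longest palindromic substring: "ff" with length 2

2


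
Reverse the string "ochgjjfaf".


Input: ochgjjfaf
Reading characters right to left:
  Position 8: 'f'
  Position 7: 'a'
  Position 6: 'f'
  Position 5: 'j'
  Position 4: 'j'
  Position 3: 'g'
  Position 2: 'h'
  Position 1: 'c'
  Position 0: 'o'
Reversed: fafjjghco

fafjjghco


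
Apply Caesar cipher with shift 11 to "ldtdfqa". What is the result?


Caesar cipher: shift "ldtdfqa" by 11
  'l' (pos 11) + 11 = pos 22 = 'w'
  'd' (pos 3) + 11 = pos 14 = 'o'
  't' (pos 19) + 11 = pos 4 = 'e'
  'd' (pos 3) + 11 = pos 14 = 'o'
  'f' (pos 5) + 11 = pos 16 = 'q'
  'q' (pos 16) + 11 = pos 1 = 'b'
  'a' (pos 0) + 11 = pos 11 = 'l'
Result: woeoqbl

woeoqbl


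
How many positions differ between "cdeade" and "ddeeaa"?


Comparing "cdeade" and "ddeeaa" position by position:
  Position 0: 'c' vs 'd' => DIFFER
  Position 1: 'd' vs 'd' => same
  Position 2: 'e' vs 'e' => same
  Position 3: 'a' vs 'e' => DIFFER
  Position 4: 'd' vs 'a' => DIFFER
  Position 5: 'e' vs 'a' => DIFFER
Positions that differ: 4

4


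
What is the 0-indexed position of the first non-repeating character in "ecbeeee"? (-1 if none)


Input: ecbeeee
Character frequencies:
  'b': 1
  'c': 1
  'e': 5
Scanning left to right for freq == 1:
  Position 0 ('e'): freq=5, skip
  Position 1 ('c'): unique! => answer = 1

1


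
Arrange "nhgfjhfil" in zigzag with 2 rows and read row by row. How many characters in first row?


Zigzag "nhgfjhfil" into 2 rows:
Placing characters:
  'n' => row 0
  'h' => row 1
  'g' => row 0
  'f' => row 1
  'j' => row 0
  'h' => row 1
  'f' => row 0
  'i' => row 1
  'l' => row 0
Rows:
  Row 0: "ngjfl"
  Row 1: "hfhi"
First row length: 5

5


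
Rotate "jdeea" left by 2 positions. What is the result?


Input: "jdeea", rotate left by 2
First 2 characters: "jd"
Remaining characters: "eea"
Concatenate remaining + first: "eea" + "jd" = "eeajd"

eeajd


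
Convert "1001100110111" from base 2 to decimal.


Input: "1001100110111" in base 2
Positional expansion:
  Digit '1' (value 1) x 2^12 = 4096
  Digit '0' (value 0) x 2^11 = 0
  Digit '0' (value 0) x 2^10 = 0
  Digit '1' (value 1) x 2^9 = 512
  Digit '1' (value 1) x 2^8 = 256
  Digit '0' (value 0) x 2^7 = 0
  Digit '0' (value 0) x 2^6 = 0
  Digit '1' (value 1) x 2^5 = 32
  Digit '1' (value 1) x 2^4 = 16
  Digit '0' (value 0) x 2^3 = 0
  Digit '1' (value 1) x 2^2 = 4
  Digit '1' (value 1) x 2^1 = 2
  Digit '1' (value 1) x 2^0 = 1
Sum = 4919

4919


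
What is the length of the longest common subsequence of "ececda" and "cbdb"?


LCS of "ececda" and "cbdb"
DP table:
           c    b    d    b
      0    0    0    0    0
  e   0    0    0    0    0
  c   0    1    1    1    1
  e   0    1    1    1    1
  c   0    1    1    1    1
  d   0    1    1    2    2
  a   0    1    1    2    2
LCS length = dp[6][4] = 2

2


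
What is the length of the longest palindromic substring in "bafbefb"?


Input: "bafbefb"
Checking substrings for palindromes:
  No multi-char palindromic substrings found
Longest palindromic substring: "b" with length 1

1


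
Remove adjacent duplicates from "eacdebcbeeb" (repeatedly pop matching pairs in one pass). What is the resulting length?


Input: eacdebcbeeb
Stack-based adjacent duplicate removal:
  Read 'e': push. Stack: e
  Read 'a': push. Stack: ea
  Read 'c': push. Stack: eac
  Read 'd': push. Stack: eacd
  Read 'e': push. Stack: eacde
  Read 'b': push. Stack: eacdeb
  Read 'c': push. Stack: eacdebc
  Read 'b': push. Stack: eacdebcb
  Read 'e': push. Stack: eacdebcbe
  Read 'e': matches stack top 'e' => pop. Stack: eacdebcb
  Read 'b': matches stack top 'b' => pop. Stack: eacdebc
Final stack: "eacdebc" (length 7)

7


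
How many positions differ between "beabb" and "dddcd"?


Comparing "beabb" and "dddcd" position by position:
  Position 0: 'b' vs 'd' => DIFFER
  Position 1: 'e' vs 'd' => DIFFER
  Position 2: 'a' vs 'd' => DIFFER
  Position 3: 'b' vs 'c' => DIFFER
  Position 4: 'b' vs 'd' => DIFFER
Positions that differ: 5

5


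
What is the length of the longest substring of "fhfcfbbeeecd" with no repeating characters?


Input: "fhfcfbbeeecd"
Sliding window (track last position of each char):
  Position 0 ('f'): window [0,0] length 1 -- new best
  Position 1 ('h'): window [0,1] length 2 -- new best
  Position 2 ('f'): repeat (last at 0), move window start to 1
  Position 2 ('f'): window [1,2] length 2
  Position 3 ('c'): window [1,3] length 3 -- new best
  Position 4 ('f'): repeat (last at 2), move window start to 3
  Position 4 ('f'): window [3,4] length 2
  Position 5 ('b'): window [3,5] length 3
  Position 6 ('b'): repeat (last at 5), move window start to 6
  Position 6 ('b'): window [6,6] length 1
  Position 7 ('e'): window [6,7] length 2
  Position 8 ('e'): repeat (last at 7), move window start to 8
  Position 8 ('e'): window [8,8] length 1
  Position 9 ('e'): repeat (last at 8), move window start to 9
  Position 9 ('e'): window [9,9] length 1
  Position 10 ('c'): window [9,10] length 2
  Position 11 ('d'): window [9,11] length 3
Longest substring with no repeats: "hfc" with length 3

3


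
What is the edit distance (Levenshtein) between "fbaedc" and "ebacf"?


Computing edit distance: "fbaedc" -> "ebacf"
DP table:
           e    b    a    c    f
      0    1    2    3    4    5
  f   1    1    2    3    4    4
  b   2    2    1    2    3    4
  a   3    3    2    1    2    3
  e   4    3    3    2    2    3
  d   5    4    4    3    3    3
  c   6    5    5    4    3    4
Edit distance = dp[6][5] = 4

4


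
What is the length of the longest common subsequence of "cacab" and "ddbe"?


LCS of "cacab" and "ddbe"
DP table:
           d    d    b    e
      0    0    0    0    0
  c   0    0    0    0    0
  a   0    0    0    0    0
  c   0    0    0    0    0
  a   0    0    0    0    0
  b   0    0    0    1    1
LCS length = dp[5][4] = 1

1


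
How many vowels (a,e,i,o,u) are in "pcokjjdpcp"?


Input: pcokjjdpcp
Checking each character:
  'p' at position 0: consonant
  'c' at position 1: consonant
  'o' at position 2: vowel (running total: 1)
  'k' at position 3: consonant
  'j' at position 4: consonant
  'j' at position 5: consonant
  'd' at position 6: consonant
  'p' at position 7: consonant
  'c' at position 8: consonant
  'p' at position 9: consonant
Total vowels: 1

1


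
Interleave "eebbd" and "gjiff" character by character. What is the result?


Interleaving "eebbd" and "gjiff":
  Position 0: 'e' from first, 'g' from second => "eg"
  Position 1: 'e' from first, 'j' from second => "ej"
  Position 2: 'b' from first, 'i' from second => "bi"
  Position 3: 'b' from first, 'f' from second => "bf"
  Position 4: 'd' from first, 'f' from second => "df"
Result: egejbibfdf

egejbibfdf


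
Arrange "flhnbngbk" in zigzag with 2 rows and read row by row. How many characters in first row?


Zigzag "flhnbngbk" into 2 rows:
Placing characters:
  'f' => row 0
  'l' => row 1
  'h' => row 0
  'n' => row 1
  'b' => row 0
  'n' => row 1
  'g' => row 0
  'b' => row 1
  'k' => row 0
Rows:
  Row 0: "fhbgk"
  Row 1: "lnnb"
First row length: 5

5


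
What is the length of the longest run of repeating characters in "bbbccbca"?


Input: "bbbccbca"
Scanning for longest run:
  Position 1 ('b'): continues run of 'b', length=2
  Position 2 ('b'): continues run of 'b', length=3
  Position 3 ('c'): new char, reset run to 1
  Position 4 ('c'): continues run of 'c', length=2
  Position 5 ('b'): new char, reset run to 1
  Position 6 ('c'): new char, reset run to 1
  Position 7 ('a'): new char, reset run to 1
Longest run: 'b' with length 3

3


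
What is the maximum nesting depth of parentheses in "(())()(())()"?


Input: "(())()(())()"
Tracking depth:
  Position 0 '(': depth becomes 1
  Position 1 '(': depth becomes 2
  Position 2 ')': depth becomes 1
  Position 3 ')': depth becomes 0
  Position 4 '(': depth becomes 1
  Position 5 ')': depth becomes 0
  Position 6 '(': depth becomes 1
  Position 7 '(': depth becomes 2
  Position 8 ')': depth becomes 1
  Position 9 ')': depth becomes 0
  Position 10 '(': depth becomes 1
  Position 11 ')': depth becomes 0
Maximum depth reached: 2

2


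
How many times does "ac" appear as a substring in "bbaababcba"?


Searching for "ac" in "bbaababcba"
Scanning each position:
  Position 0: "bb" => no
  Position 1: "ba" => no
  Position 2: "aa" => no
  Position 3: "ab" => no
  Position 4: "ba" => no
  Position 5: "ab" => no
  Position 6: "bc" => no
  Position 7: "cb" => no
  Position 8: "ba" => no
Total occurrences: 0

0


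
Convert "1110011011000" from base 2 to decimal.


Input: "1110011011000" in base 2
Positional expansion:
  Digit '1' (value 1) x 2^12 = 4096
  Digit '1' (value 1) x 2^11 = 2048
  Digit '1' (value 1) x 2^10 = 1024
  Digit '0' (value 0) x 2^9 = 0
  Digit '0' (value 0) x 2^8 = 0
  Digit '1' (value 1) x 2^7 = 128
  Digit '1' (value 1) x 2^6 = 64
  Digit '0' (value 0) x 2^5 = 0
  Digit '1' (value 1) x 2^4 = 16
  Digit '1' (value 1) x 2^3 = 8
  Digit '0' (value 0) x 2^2 = 0
  Digit '0' (value 0) x 2^1 = 0
  Digit '0' (value 0) x 2^0 = 0
Sum = 7384

7384


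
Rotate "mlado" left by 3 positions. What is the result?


Input: "mlado", rotate left by 3
First 3 characters: "mla"
Remaining characters: "do"
Concatenate remaining + first: "do" + "mla" = "domla"

domla


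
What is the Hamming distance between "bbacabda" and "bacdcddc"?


Comparing "bbacabda" and "bacdcddc" position by position:
  Position 0: 'b' vs 'b' => same
  Position 1: 'b' vs 'a' => differ
  Position 2: 'a' vs 'c' => differ
  Position 3: 'c' vs 'd' => differ
  Position 4: 'a' vs 'c' => differ
  Position 5: 'b' vs 'd' => differ
  Position 6: 'd' vs 'd' => same
  Position 7: 'a' vs 'c' => differ
Total differences (Hamming distance): 6

6


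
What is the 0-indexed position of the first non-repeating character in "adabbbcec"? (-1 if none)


Input: adabbbcec
Character frequencies:
  'a': 2
  'b': 3
  'c': 2
  'd': 1
  'e': 1
Scanning left to right for freq == 1:
  Position 0 ('a'): freq=2, skip
  Position 1 ('d'): unique! => answer = 1

1


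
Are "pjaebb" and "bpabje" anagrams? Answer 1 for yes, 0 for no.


Strings: "pjaebb", "bpabje"
Sorted first:  abbejp
Sorted second: abbejp
Sorted forms match => anagrams

1


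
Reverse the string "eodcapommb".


Input: eodcapommb
Reading characters right to left:
  Position 9: 'b'
  Position 8: 'm'
  Position 7: 'm'
  Position 6: 'o'
  Position 5: 'p'
  Position 4: 'a'
  Position 3: 'c'
  Position 2: 'd'
  Position 1: 'o'
  Position 0: 'e'
Reversed: bmmopacdoe

bmmopacdoe


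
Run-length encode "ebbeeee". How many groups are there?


Input: ebbeeee
Scanning for consecutive runs:
  Group 1: 'e' x 1 (positions 0-0)
  Group 2: 'b' x 2 (positions 1-2)
  Group 3: 'e' x 4 (positions 3-6)
Total groups: 3

3


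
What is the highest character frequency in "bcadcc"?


Input: bcadcc
Character counts:
  'a': 1
  'b': 1
  'c': 3
  'd': 1
Maximum frequency: 3

3


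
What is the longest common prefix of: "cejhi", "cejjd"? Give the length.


Words: cejhi, cejjd
  Position 0: all 'c' => match
  Position 1: all 'e' => match
  Position 2: all 'j' => match
  Position 3: ('h', 'j') => mismatch, stop
LCP = "cej" (length 3)

3


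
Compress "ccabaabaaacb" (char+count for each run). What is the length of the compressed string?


Input: ccabaabaaacb
Runs:
  'c' x 2 => "c2"
  'a' x 1 => "a1"
  'b' x 1 => "b1"
  'a' x 2 => "a2"
  'b' x 1 => "b1"
  'a' x 3 => "a3"
  'c' x 1 => "c1"
  'b' x 1 => "b1"
Compressed: "c2a1b1a2b1a3c1b1"
Compressed length: 16

16


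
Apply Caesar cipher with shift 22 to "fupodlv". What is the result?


Caesar cipher: shift "fupodlv" by 22
  'f' (pos 5) + 22 = pos 1 = 'b'
  'u' (pos 20) + 22 = pos 16 = 'q'
  'p' (pos 15) + 22 = pos 11 = 'l'
  'o' (pos 14) + 22 = pos 10 = 'k'
  'd' (pos 3) + 22 = pos 25 = 'z'
  'l' (pos 11) + 22 = pos 7 = 'h'
  'v' (pos 21) + 22 = pos 17 = 'r'
Result: bqlkzhr

bqlkzhr


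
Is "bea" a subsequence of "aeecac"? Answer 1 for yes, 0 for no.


Check if "bea" is a subsequence of "aeecac"
Greedy scan:
  Position 0 ('a'): no match needed
  Position 1 ('e'): no match needed
  Position 2 ('e'): no match needed
  Position 3 ('c'): no match needed
  Position 4 ('a'): no match needed
  Position 5 ('c'): no match needed
Only matched 0/3 characters => not a subsequence

0


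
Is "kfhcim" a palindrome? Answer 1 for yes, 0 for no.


Input: kfhcim
Reversed: michfk
  Compare pos 0 ('k') with pos 5 ('m'): MISMATCH
  Compare pos 1 ('f') with pos 4 ('i'): MISMATCH
  Compare pos 2 ('h') with pos 3 ('c'): MISMATCH
Result: not a palindrome

0


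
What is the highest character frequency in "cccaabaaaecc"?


Input: cccaabaaaecc
Character counts:
  'a': 5
  'b': 1
  'c': 5
  'e': 1
Maximum frequency: 5

5


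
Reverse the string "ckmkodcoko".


Input: ckmkodcoko
Reading characters right to left:
  Position 9: 'o'
  Position 8: 'k'
  Position 7: 'o'
  Position 6: 'c'
  Position 5: 'd'
  Position 4: 'o'
  Position 3: 'k'
  Position 2: 'm'
  Position 1: 'k'
  Position 0: 'c'
Reversed: okocdokmkc

okocdokmkc


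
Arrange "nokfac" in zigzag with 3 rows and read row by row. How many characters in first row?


Zigzag "nokfac" into 3 rows:
Placing characters:
  'n' => row 0
  'o' => row 1
  'k' => row 2
  'f' => row 1
  'a' => row 0
  'c' => row 1
Rows:
  Row 0: "na"
  Row 1: "ofc"
  Row 2: "k"
First row length: 2

2


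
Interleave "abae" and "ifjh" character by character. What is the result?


Interleaving "abae" and "ifjh":
  Position 0: 'a' from first, 'i' from second => "ai"
  Position 1: 'b' from first, 'f' from second => "bf"
  Position 2: 'a' from first, 'j' from second => "aj"
  Position 3: 'e' from first, 'h' from second => "eh"
Result: aibfajeh

aibfajeh


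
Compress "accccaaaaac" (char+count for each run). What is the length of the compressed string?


Input: accccaaaaac
Runs:
  'a' x 1 => "a1"
  'c' x 4 => "c4"
  'a' x 5 => "a5"
  'c' x 1 => "c1"
Compressed: "a1c4a5c1"
Compressed length: 8

8


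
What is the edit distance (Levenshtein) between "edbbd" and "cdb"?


Computing edit distance: "edbbd" -> "cdb"
DP table:
           c    d    b
      0    1    2    3
  e   1    1    2    3
  d   2    2    1    2
  b   3    3    2    1
  b   4    4    3    2
  d   5    5    4    3
Edit distance = dp[5][3] = 3

3


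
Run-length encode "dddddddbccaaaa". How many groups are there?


Input: dddddddbccaaaa
Scanning for consecutive runs:
  Group 1: 'd' x 7 (positions 0-6)
  Group 2: 'b' x 1 (positions 7-7)
  Group 3: 'c' x 2 (positions 8-9)
  Group 4: 'a' x 4 (positions 10-13)
Total groups: 4

4


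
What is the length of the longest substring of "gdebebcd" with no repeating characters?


Input: "gdebebcd"
Sliding window (track last position of each char):
  Position 0 ('g'): window [0,0] length 1 -- new best
  Position 1 ('d'): window [0,1] length 2 -- new best
  Position 2 ('e'): window [0,2] length 3 -- new best
  Position 3 ('b'): window [0,3] length 4 -- new best
  Position 4 ('e'): repeat (last at 2), move window start to 3
  Position 4 ('e'): window [3,4] length 2
  Position 5 ('b'): repeat (last at 3), move window start to 4
  Position 5 ('b'): window [4,5] length 2
  Position 6 ('c'): window [4,6] length 3
  Position 7 ('d'): window [4,7] length 4
Longest substring with no repeats: "gdeb" with length 4

4


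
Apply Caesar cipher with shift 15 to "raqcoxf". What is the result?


Caesar cipher: shift "raqcoxf" by 15
  'r' (pos 17) + 15 = pos 6 = 'g'
  'a' (pos 0) + 15 = pos 15 = 'p'
  'q' (pos 16) + 15 = pos 5 = 'f'
  'c' (pos 2) + 15 = pos 17 = 'r'
  'o' (pos 14) + 15 = pos 3 = 'd'
  'x' (pos 23) + 15 = pos 12 = 'm'
  'f' (pos 5) + 15 = pos 20 = 'u'
Result: gpfrdmu

gpfrdmu


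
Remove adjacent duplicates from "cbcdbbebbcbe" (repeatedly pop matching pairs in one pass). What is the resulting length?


Input: cbcdbbebbcbe
Stack-based adjacent duplicate removal:
  Read 'c': push. Stack: c
  Read 'b': push. Stack: cb
  Read 'c': push. Stack: cbc
  Read 'd': push. Stack: cbcd
  Read 'b': push. Stack: cbcdb
  Read 'b': matches stack top 'b' => pop. Stack: cbcd
  Read 'e': push. Stack: cbcde
  Read 'b': push. Stack: cbcdeb
  Read 'b': matches stack top 'b' => pop. Stack: cbcde
  Read 'c': push. Stack: cbcdec
  Read 'b': push. Stack: cbcdecb
  Read 'e': push. Stack: cbcdecbe
Final stack: "cbcdecbe" (length 8)

8


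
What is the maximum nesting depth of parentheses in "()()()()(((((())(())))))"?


Input: "()()()()(((((())(())))))"
Tracking depth:
  Position 0 '(': depth becomes 1
  Position 1 ')': depth becomes 0
  Position 2 '(': depth becomes 1
  Position 3 ')': depth becomes 0
  Position 4 '(': depth becomes 1
  Position 5 ')': depth becomes 0
  Position 6 '(': depth becomes 1
  Position 7 ')': depth becomes 0
  Position 8 '(': depth becomes 1
  Position 9 '(': depth becomes 2
  Position 10 '(': depth becomes 3
  Position 11 '(': depth becomes 4
  Position 12 '(': depth becomes 5
  Position 13 '(': depth becomes 6
  Position 14 ')': depth becomes 5
  Position 15 ')': depth becomes 4
  Position 16 '(': depth becomes 5
  Position 17 '(': depth becomes 6
  Position 18 ')': depth becomes 5
  Position 19 ')': depth becomes 4
  Position 20 ')': depth becomes 3
  Position 21 ')': depth becomes 2
  Position 22 ')': depth becomes 1
  Position 23 ')': depth becomes 0
Maximum depth reached: 6

6


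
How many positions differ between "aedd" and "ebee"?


Comparing "aedd" and "ebee" position by position:
  Position 0: 'a' vs 'e' => DIFFER
  Position 1: 'e' vs 'b' => DIFFER
  Position 2: 'd' vs 'e' => DIFFER
  Position 3: 'd' vs 'e' => DIFFER
Positions that differ: 4

4


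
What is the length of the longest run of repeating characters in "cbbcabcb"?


Input: "cbbcabcb"
Scanning for longest run:
  Position 1 ('b'): new char, reset run to 1
  Position 2 ('b'): continues run of 'b', length=2
  Position 3 ('c'): new char, reset run to 1
  Position 4 ('a'): new char, reset run to 1
  Position 5 ('b'): new char, reset run to 1
  Position 6 ('c'): new char, reset run to 1
  Position 7 ('b'): new char, reset run to 1
Longest run: 'b' with length 2

2


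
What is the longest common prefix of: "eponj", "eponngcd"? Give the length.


Words: eponj, eponngcd
  Position 0: all 'e' => match
  Position 1: all 'p' => match
  Position 2: all 'o' => match
  Position 3: all 'n' => match
  Position 4: ('j', 'n') => mismatch, stop
LCP = "epon" (length 4)

4


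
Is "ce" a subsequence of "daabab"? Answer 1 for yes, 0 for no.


Check if "ce" is a subsequence of "daabab"
Greedy scan:
  Position 0 ('d'): no match needed
  Position 1 ('a'): no match needed
  Position 2 ('a'): no match needed
  Position 3 ('b'): no match needed
  Position 4 ('a'): no match needed
  Position 5 ('b'): no match needed
Only matched 0/2 characters => not a subsequence

0


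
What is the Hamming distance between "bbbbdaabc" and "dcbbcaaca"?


Comparing "bbbbdaabc" and "dcbbcaaca" position by position:
  Position 0: 'b' vs 'd' => differ
  Position 1: 'b' vs 'c' => differ
  Position 2: 'b' vs 'b' => same
  Position 3: 'b' vs 'b' => same
  Position 4: 'd' vs 'c' => differ
  Position 5: 'a' vs 'a' => same
  Position 6: 'a' vs 'a' => same
  Position 7: 'b' vs 'c' => differ
  Position 8: 'c' vs 'a' => differ
Total differences (Hamming distance): 5

5


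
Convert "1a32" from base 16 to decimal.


Input: "1a32" in base 16
Positional expansion:
  Digit '1' (value 1) x 16^3 = 4096
  Digit 'a' (value 10) x 16^2 = 2560
  Digit '3' (value 3) x 16^1 = 48
  Digit '2' (value 2) x 16^0 = 2
Sum = 6706

6706


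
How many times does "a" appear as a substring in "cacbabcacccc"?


Searching for "a" in "cacbabcacccc"
Scanning each position:
  Position 0: "c" => no
  Position 1: "a" => MATCH
  Position 2: "c" => no
  Position 3: "b" => no
  Position 4: "a" => MATCH
  Position 5: "b" => no
  Position 6: "c" => no
  Position 7: "a" => MATCH
  Position 8: "c" => no
  Position 9: "c" => no
  Position 10: "c" => no
  Position 11: "c" => no
Total occurrences: 3

3


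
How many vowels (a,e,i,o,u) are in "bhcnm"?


Input: bhcnm
Checking each character:
  'b' at position 0: consonant
  'h' at position 1: consonant
  'c' at position 2: consonant
  'n' at position 3: consonant
  'm' at position 4: consonant
Total vowels: 0

0


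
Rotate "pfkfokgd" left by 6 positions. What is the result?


Input: "pfkfokgd", rotate left by 6
First 6 characters: "pfkfok"
Remaining characters: "gd"
Concatenate remaining + first: "gd" + "pfkfok" = "gdpfkfok"

gdpfkfok


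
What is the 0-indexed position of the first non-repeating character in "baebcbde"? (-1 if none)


Input: baebcbde
Character frequencies:
  'a': 1
  'b': 3
  'c': 1
  'd': 1
  'e': 2
Scanning left to right for freq == 1:
  Position 0 ('b'): freq=3, skip
  Position 1 ('a'): unique! => answer = 1

1


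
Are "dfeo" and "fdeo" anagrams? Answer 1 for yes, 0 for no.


Strings: "dfeo", "fdeo"
Sorted first:  defo
Sorted second: defo
Sorted forms match => anagrams

1


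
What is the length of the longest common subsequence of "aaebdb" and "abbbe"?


LCS of "aaebdb" and "abbbe"
DP table:
           a    b    b    b    e
      0    0    0    0    0    0
  a   0    1    1    1    1    1
  a   0    1    1    1    1    1
  e   0    1    1    1    1    2
  b   0    1    2    2    2    2
  d   0    1    2    2    2    2
  b   0    1    2    3    3    3
LCS length = dp[6][5] = 3

3


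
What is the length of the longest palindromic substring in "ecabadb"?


Input: "ecabadb"
Checking substrings for palindromes:
  [2:5] "aba" (len 3) => palindrome
Longest palindromic substring: "aba" with length 3

3


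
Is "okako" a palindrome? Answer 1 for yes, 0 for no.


Input: okako
Reversed: okako
  Compare pos 0 ('o') with pos 4 ('o'): match
  Compare pos 1 ('k') with pos 3 ('k'): match
Result: palindrome

1


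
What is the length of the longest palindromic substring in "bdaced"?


Input: "bdaced"
Checking substrings for palindromes:
  No multi-char palindromic substrings found
Longest palindromic substring: "b" with length 1

1


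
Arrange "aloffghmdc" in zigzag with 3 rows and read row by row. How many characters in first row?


Zigzag "aloffghmdc" into 3 rows:
Placing characters:
  'a' => row 0
  'l' => row 1
  'o' => row 2
  'f' => row 1
  'f' => row 0
  'g' => row 1
  'h' => row 2
  'm' => row 1
  'd' => row 0
  'c' => row 1
Rows:
  Row 0: "afd"
  Row 1: "lfgmc"
  Row 2: "oh"
First row length: 3

3


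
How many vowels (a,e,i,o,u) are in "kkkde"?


Input: kkkde
Checking each character:
  'k' at position 0: consonant
  'k' at position 1: consonant
  'k' at position 2: consonant
  'd' at position 3: consonant
  'e' at position 4: vowel (running total: 1)
Total vowels: 1

1


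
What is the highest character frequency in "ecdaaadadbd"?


Input: ecdaaadadbd
Character counts:
  'a': 4
  'b': 1
  'c': 1
  'd': 4
  'e': 1
Maximum frequency: 4

4


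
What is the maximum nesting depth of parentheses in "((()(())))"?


Input: "((()(())))"
Tracking depth:
  Position 0 '(': depth becomes 1
  Position 1 '(': depth becomes 2
  Position 2 '(': depth becomes 3
  Position 3 ')': depth becomes 2
  Position 4 '(': depth becomes 3
  Position 5 '(': depth becomes 4
  Position 6 ')': depth becomes 3
  Position 7 ')': depth becomes 2
  Position 8 ')': depth becomes 1
  Position 9 ')': depth becomes 0
Maximum depth reached: 4

4


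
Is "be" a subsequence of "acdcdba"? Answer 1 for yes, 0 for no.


Check if "be" is a subsequence of "acdcdba"
Greedy scan:
  Position 0 ('a'): no match needed
  Position 1 ('c'): no match needed
  Position 2 ('d'): no match needed
  Position 3 ('c'): no match needed
  Position 4 ('d'): no match needed
  Position 5 ('b'): matches sub[0] = 'b'
  Position 6 ('a'): no match needed
Only matched 1/2 characters => not a subsequence

0


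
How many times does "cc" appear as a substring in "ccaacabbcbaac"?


Searching for "cc" in "ccaacabbcbaac"
Scanning each position:
  Position 0: "cc" => MATCH
  Position 1: "ca" => no
  Position 2: "aa" => no
  Position 3: "ac" => no
  Position 4: "ca" => no
  Position 5: "ab" => no
  Position 6: "bb" => no
  Position 7: "bc" => no
  Position 8: "cb" => no
  Position 9: "ba" => no
  Position 10: "aa" => no
  Position 11: "ac" => no
Total occurrences: 1

1


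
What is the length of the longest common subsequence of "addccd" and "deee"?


LCS of "addccd" and "deee"
DP table:
           d    e    e    e
      0    0    0    0    0
  a   0    0    0    0    0
  d   0    1    1    1    1
  d   0    1    1    1    1
  c   0    1    1    1    1
  c   0    1    1    1    1
  d   0    1    1    1    1
LCS length = dp[6][4] = 1

1


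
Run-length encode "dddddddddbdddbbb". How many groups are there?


Input: dddddddddbdddbbb
Scanning for consecutive runs:
  Group 1: 'd' x 9 (positions 0-8)
  Group 2: 'b' x 1 (positions 9-9)
  Group 3: 'd' x 3 (positions 10-12)
  Group 4: 'b' x 3 (positions 13-15)
Total groups: 4

4
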